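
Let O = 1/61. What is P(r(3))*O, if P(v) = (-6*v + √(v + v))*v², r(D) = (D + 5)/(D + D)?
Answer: -128/549 + 32*√6/1647 ≈ -0.18556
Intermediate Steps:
r(D) = (5 + D)/(2*D) (r(D) = (5 + D)/((2*D)) = (5 + D)*(1/(2*D)) = (5 + D)/(2*D))
O = 1/61 ≈ 0.016393
P(v) = v²*(-6*v + √2*√v) (P(v) = (-6*v + √(2*v))*v² = (-6*v + √2*√v)*v² = v²*(-6*v + √2*√v))
P(r(3))*O = (-6*(5 + 3)³/216 + √2*((½)*(5 + 3)/3)^(5/2))*(1/61) = (-6*((½)*(⅓)*8)³ + √2*((½)*(⅓)*8)^(5/2))*(1/61) = (-6*(4/3)³ + √2*(4/3)^(5/2))*(1/61) = (-6*64/27 + √2*(32*√3/27))*(1/61) = (-128/9 + 32*√6/27)*(1/61) = -128/549 + 32*√6/1647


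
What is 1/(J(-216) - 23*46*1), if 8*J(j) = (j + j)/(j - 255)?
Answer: -157/166088 ≈ -0.00094528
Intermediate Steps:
J(j) = j/(4*(-255 + j)) (J(j) = ((j + j)/(j - 255))/8 = ((2*j)/(-255 + j))/8 = (2*j/(-255 + j))/8 = j/(4*(-255 + j)))
1/(J(-216) - 23*46*1) = 1/((¼)*(-216)/(-255 - 216) - 23*46*1) = 1/((¼)*(-216)/(-471) - 1058*1) = 1/((¼)*(-216)*(-1/471) - 1058) = 1/(18/157 - 1058) = 1/(-166088/157) = -157/166088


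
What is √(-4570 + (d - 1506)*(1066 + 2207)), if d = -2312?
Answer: 2*I*√3125221 ≈ 3535.7*I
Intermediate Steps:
√(-4570 + (d - 1506)*(1066 + 2207)) = √(-4570 + (-2312 - 1506)*(1066 + 2207)) = √(-4570 - 3818*3273) = √(-4570 - 12496314) = √(-12500884) = 2*I*√3125221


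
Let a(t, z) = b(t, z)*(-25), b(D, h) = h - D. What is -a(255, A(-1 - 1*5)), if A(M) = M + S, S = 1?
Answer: -6500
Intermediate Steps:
A(M) = 1 + M (A(M) = M + 1 = 1 + M)
a(t, z) = -25*z + 25*t (a(t, z) = (z - t)*(-25) = -25*z + 25*t)
-a(255, A(-1 - 1*5)) = -(-25*(1 + (-1 - 1*5)) + 25*255) = -(-25*(1 + (-1 - 5)) + 6375) = -(-25*(1 - 6) + 6375) = -(-25*(-5) + 6375) = -(125 + 6375) = -1*6500 = -6500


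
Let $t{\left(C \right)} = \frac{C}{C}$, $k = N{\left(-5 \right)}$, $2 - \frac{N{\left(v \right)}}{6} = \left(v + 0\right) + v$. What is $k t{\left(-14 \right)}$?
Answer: $72$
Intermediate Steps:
$N{\left(v \right)} = 12 - 12 v$ ($N{\left(v \right)} = 12 - 6 \left(\left(v + 0\right) + v\right) = 12 - 6 \left(v + v\right) = 12 - 6 \cdot 2 v = 12 - 12 v$)
$k = 72$ ($k = 12 - -60 = 12 + 60 = 72$)
$t{\left(C \right)} = 1$
$k t{\left(-14 \right)} = 72 \cdot 1 = 72$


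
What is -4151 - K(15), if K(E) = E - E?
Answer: -4151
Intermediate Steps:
K(E) = 0
-4151 - K(15) = -4151 - 1*0 = -4151 + 0 = -4151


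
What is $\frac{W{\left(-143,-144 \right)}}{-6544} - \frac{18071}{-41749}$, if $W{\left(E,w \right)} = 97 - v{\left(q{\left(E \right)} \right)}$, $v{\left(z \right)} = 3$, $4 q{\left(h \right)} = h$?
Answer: $\frac{57166109}{136602728} \approx 0.41848$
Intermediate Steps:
$q{\left(h \right)} = \frac{h}{4}$
$W{\left(E,w \right)} = 94$ ($W{\left(E,w \right)} = 97 - 3 = 94$)
$\frac{W{\left(-143,-144 \right)}}{-6544} - \frac{18071}{-41749} = \frac{94}{-6544} - \frac{18071}{-41749} = 94 \left(- \frac{1}{6544}\right) - - \frac{18071}{41749} = - \frac{47}{3272} + \frac{18071}{41749} = \frac{57166109}{136602728}$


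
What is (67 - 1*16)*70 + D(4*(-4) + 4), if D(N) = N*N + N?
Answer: 3702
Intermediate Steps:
D(N) = N + N² (D(N) = N² + N = N + N²)
(67 - 1*16)*70 + D(4*(-4) + 4) = (67 - 1*16)*70 + (4*(-4) + 4)*(1 + (4*(-4) + 4)) = (67 - 16)*70 + (-16 + 4)*(1 + (-16 + 4)) = 51*70 - 12*(1 - 12) = 3570 - 12*(-11) = 3570 + 132 = 3702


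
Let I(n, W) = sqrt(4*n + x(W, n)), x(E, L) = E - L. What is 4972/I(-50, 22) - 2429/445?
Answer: -2429/445 - 1243*I*sqrt(2)/4 ≈ -5.4584 - 439.47*I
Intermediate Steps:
I(n, W) = sqrt(W + 3*n) (I(n, W) = sqrt(4*n + (W - n)) = sqrt(W + 3*n))
4972/I(-50, 22) - 2429/445 = 4972/(sqrt(22 + 3*(-50))) - 2429/445 = 4972/(sqrt(22 - 150)) - 2429*1/445 = 4972/(sqrt(-128)) - 2429/445 = 4972/((8*I*sqrt(2))) - 2429/445 = 4972*(-I*sqrt(2)/16) - 2429/445 = -1243*I*sqrt(2)/4 - 2429/445 = -2429/445 - 1243*I*sqrt(2)/4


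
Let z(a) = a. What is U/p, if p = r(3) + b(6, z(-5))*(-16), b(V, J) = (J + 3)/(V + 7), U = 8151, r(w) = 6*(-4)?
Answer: -105963/280 ≈ -378.44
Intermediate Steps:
r(w) = -24
b(V, J) = (3 + J)/(7 + V)
p = -280/13 (p = -24 + ((3 - 5)/(7 + 6))*(-16) = -24 + (-2/13)*(-16) = -24 + ((1/13)*(-2))*(-16) = -24 - 2/13*(-16) = -24 + 32/13 = -280/13 ≈ -21.538)
U/p = 8151/(-280/13) = 8151*(-13/280) = -105963/280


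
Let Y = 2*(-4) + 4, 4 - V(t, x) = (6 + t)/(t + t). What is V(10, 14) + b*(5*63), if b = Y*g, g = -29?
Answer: 182716/5 ≈ 36543.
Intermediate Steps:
V(t, x) = 4 - (6 + t)/(2*t) (V(t, x) = 4 - (6 + t)/(t + t) = 4 - (6 + t)/(2*t))
Y = -4 (Y = -8 + 4 = -4)
b = 116 (b = -4*(-29) = 116)
V(10, 14) + b*(5*63) = (7/2 - 3/10) + 116*(5*63) = (7/2 - 3*1/10) + 116*315 = (7/2 - 3/10) + 36540 = 16/5 + 36540 = 182716/5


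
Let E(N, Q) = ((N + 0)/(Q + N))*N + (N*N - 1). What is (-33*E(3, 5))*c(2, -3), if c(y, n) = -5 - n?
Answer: 2409/4 ≈ 602.25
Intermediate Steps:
E(N, Q) = -1 + N**2 + N**2/(N + Q) (E(N, Q) = (N/(N + Q))*N + (N**2 - 1) = N**2/(N + Q) + (-1 + N**2) = -1 + N**2 + N**2/(N + Q))
(-33*E(3, 5))*c(2, -3) = (-33*(3**2 + 3**3 - 1*3 - 1*5 + 5*3**2)/(3 + 5))*(-5 - 1*(-3)) = (-33*(9 + 27 - 3 - 5 + 5*9)/8)*(-5 + 3) = -33*(9 + 27 - 3 - 5 + 45)/8*(-2) = -33*73/8*(-2) = -2409/8*(-2) = 2409/4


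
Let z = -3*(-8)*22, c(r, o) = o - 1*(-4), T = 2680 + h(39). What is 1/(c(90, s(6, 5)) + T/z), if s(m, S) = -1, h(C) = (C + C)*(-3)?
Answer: 264/2015 ≈ 0.13102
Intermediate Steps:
h(C) = -6*C (h(C) = (2*C)*(-3) = -6*C)
T = 2446 (T = 2680 - 6*39 = 2680 - 234 = 2446)
c(r, o) = 4 + o (c(r, o) = o + 4 = 4 + o)
z = 528 (z = 24*22 = 528)
1/(c(90, s(6, 5)) + T/z) = 1/((4 - 1) + 2446/528) = 1/(3 + 2446*(1/528)) = 1/(3 + 1223/264) = 1/(2015/264) = 264/2015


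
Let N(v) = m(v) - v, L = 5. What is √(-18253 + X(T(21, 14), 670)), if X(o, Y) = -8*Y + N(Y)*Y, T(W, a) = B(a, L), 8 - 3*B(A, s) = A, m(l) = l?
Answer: I*√23613 ≈ 153.67*I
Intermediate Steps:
B(A, s) = 8/3 - A/3
T(W, a) = 8/3 - a/3
N(v) = 0 (N(v) = v - v = 0)
X(o, Y) = -8*Y (X(o, Y) = -8*Y + 0*Y = -8*Y + 0 = -8*Y)
√(-18253 + X(T(21, 14), 670)) = √(-18253 - 8*670) = √(-18253 - 5360) = √(-23613) = I*√23613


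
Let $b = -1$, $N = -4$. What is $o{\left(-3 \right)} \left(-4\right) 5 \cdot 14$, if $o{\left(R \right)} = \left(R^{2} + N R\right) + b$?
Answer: $-5600$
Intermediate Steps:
$o{\left(R \right)} = -1 + R^{2} - 4 R$ ($o{\left(R \right)} = \left(R^{2} - 4 R\right) - 1 = -1 + R^{2} - 4 R$)
$o{\left(-3 \right)} \left(-4\right) 5 \cdot 14 = \left(-1 + \left(-3\right)^{2} - -12\right) \left(-4\right) 5 \cdot 14 = \left(-1 + 9 + 12\right) \left(-4\right) 5 \cdot 14 = 20 \left(-4\right) 5 \cdot 14 = \left(-80\right) 5 \cdot 14 = \left(-400\right) 14 = -5600$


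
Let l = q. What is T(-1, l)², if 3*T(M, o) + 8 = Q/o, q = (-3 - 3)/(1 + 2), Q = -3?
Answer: 169/36 ≈ 4.6944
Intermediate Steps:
q = -2 (q = -6/3 = -6*⅓ = -2)
l = -2
T(M, o) = -8/3 - 1/o (T(M, o) = -8/3 + (-3/o)/3 = -8/3 - 1/o)
T(-1, l)² = (-8/3 - 1/(-2))² = (-8/3 - 1*(-½))² = (-8/3 + ½)² = (-13/6)² = 169/36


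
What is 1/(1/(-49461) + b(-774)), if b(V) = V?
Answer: -49461/38282815 ≈ -0.0012920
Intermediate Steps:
1/(1/(-49461) + b(-774)) = 1/(1/(-49461) - 774) = 1/(-1/49461 - 774) = 1/(-38282815/49461) = -49461/38282815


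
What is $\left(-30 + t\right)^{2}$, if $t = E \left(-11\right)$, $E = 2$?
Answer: $2704$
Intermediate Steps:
$t = -22$ ($t = 2 \left(-11\right) = -22$)
$\left(-30 + t\right)^{2} = \left(-30 - 22\right)^{2} = \left(-52\right)^{2} = 2704$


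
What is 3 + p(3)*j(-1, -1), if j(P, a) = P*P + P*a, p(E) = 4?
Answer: 11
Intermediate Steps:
j(P, a) = P² + P*a
3 + p(3)*j(-1, -1) = 3 + 4*(-(-1 - 1)) = 3 + 4*(-1*(-2)) = 3 + 4*2 = 3 + 8 = 11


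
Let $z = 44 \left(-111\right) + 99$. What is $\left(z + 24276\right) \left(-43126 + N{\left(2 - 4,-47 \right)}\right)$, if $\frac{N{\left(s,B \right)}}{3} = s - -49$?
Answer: $-837820635$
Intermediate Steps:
$z = -4785$ ($z = -4884 + 99 = -4785$)
$N{\left(s,B \right)} = 147 + 3 s$ ($N{\left(s,B \right)} = 3 \left(s - -49\right) = 3 \left(s + 49\right) = 3 \left(49 + s\right) = 147 + 3 s$)
$\left(z + 24276\right) \left(-43126 + N{\left(2 - 4,-47 \right)}\right) = \left(-4785 + 24276\right) \left(-43126 + \left(147 + 3 \left(2 - 4\right)\right)\right) = 19491 \left(-43126 + \left(147 + 3 \left(2 - 4\right)\right)\right) = 19491 \left(-43126 + \left(147 + 3 \left(-2\right)\right)\right) = 19491 \left(-43126 + \left(147 - 6\right)\right) = 19491 \left(-43126 + 141\right) = 19491 \left(-42985\right) = -837820635$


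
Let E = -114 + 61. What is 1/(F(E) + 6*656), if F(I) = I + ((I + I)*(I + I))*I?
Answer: -1/591625 ≈ -1.6903e-6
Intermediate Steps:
E = -53
F(I) = I + 4*I³ (F(I) = I + ((2*I)*(2*I))*I = I + (4*I²)*I = I + 4*I³)
1/(F(E) + 6*656) = 1/((-53 + 4*(-53)³) + 6*656) = 1/((-53 + 4*(-148877)) + 3936) = 1/((-53 - 595508) + 3936) = 1/(-595561 + 3936) = 1/(-591625) = -1/591625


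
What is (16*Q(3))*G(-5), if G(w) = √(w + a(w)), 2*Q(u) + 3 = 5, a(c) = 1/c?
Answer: 16*I*√130/5 ≈ 36.486*I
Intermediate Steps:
a(c) = 1/c
Q(u) = 1 (Q(u) = -3/2 + (½)*5 = -3/2 + 5/2 = 1)
G(w) = √(w + 1/w)
(16*Q(3))*G(-5) = (16*1)*√(-5 + 1/(-5)) = 16*√(-5 - ⅕) = 16*√(-26/5) = 16*(I*√130/5) = 16*I*√130/5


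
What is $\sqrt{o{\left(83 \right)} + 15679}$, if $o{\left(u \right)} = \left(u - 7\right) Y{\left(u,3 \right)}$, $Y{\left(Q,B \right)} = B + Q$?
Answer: $\sqrt{22215} \approx 149.05$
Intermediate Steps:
$o{\left(u \right)} = \left(-7 + u\right) \left(3 + u\right)$ ($o{\left(u \right)} = \left(u - 7\right) \left(3 + u\right) = \left(-7 + u\right) \left(3 + u\right)$)
$\sqrt{o{\left(83 \right)} + 15679} = \sqrt{\left(-7 + 83\right) \left(3 + 83\right) + 15679} = \sqrt{76 \cdot 86 + 15679} = \sqrt{6536 + 15679} = \sqrt{22215}$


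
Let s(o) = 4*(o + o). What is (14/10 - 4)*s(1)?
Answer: -104/5 ≈ -20.800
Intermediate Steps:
s(o) = 8*o (s(o) = 4*(2*o) = 8*o)
(14/10 - 4)*s(1) = (14/10 - 4)*(8*1) = (14*(⅒) - 4)*8 = (7/5 - 4)*8 = -13/5*8 = -104/5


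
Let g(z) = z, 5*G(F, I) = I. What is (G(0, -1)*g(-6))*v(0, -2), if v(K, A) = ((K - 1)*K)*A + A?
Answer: -12/5 ≈ -2.4000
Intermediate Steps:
G(F, I) = I/5
v(K, A) = A + A*K*(-1 + K) (v(K, A) = ((-1 + K)*K)*A + A = (K*(-1 + K))*A + A = A*K*(-1 + K) + A = A + A*K*(-1 + K))
(G(0, -1)*g(-6))*v(0, -2) = (((⅕)*(-1))*(-6))*(-2*(1 + 0² - 1*0)) = (-⅕*(-6))*(-2*(1 + 0 + 0)) = 6*(-2*1)/5 = (6/5)*(-2) = -12/5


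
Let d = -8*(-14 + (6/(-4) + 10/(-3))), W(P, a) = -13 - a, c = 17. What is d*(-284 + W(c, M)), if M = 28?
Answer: -146900/3 ≈ -48967.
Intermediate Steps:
d = 452/3 (d = -8*(-14 + (6*(-¼) + 10*(-⅓))) = -8*(-14 + (-3/2 - 10/3)) = -8*(-14 - 29/6) = -8*(-113/6) = 452/3 ≈ 150.67)
d*(-284 + W(c, M)) = 452*(-284 + (-13 - 1*28))/3 = 452*(-284 + (-13 - 28))/3 = 452*(-284 - 41)/3 = (452/3)*(-325) = -146900/3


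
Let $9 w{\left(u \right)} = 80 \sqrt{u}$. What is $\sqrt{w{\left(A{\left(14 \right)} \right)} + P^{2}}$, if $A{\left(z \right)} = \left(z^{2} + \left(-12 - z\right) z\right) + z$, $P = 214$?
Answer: $\frac{2 \sqrt{103041 + 20 i \sqrt{154}}}{3} \approx 214.0 + 0.25773 i$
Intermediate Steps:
$A{\left(z \right)} = z + z^{2} + z \left(-12 - z\right)$ ($A{\left(z \right)} = \left(z^{2} + z \left(-12 - z\right)\right) + z = z + z^{2} + z \left(-12 - z\right)$)
$w{\left(u \right)} = \frac{80 \sqrt{u}}{9}$
$\sqrt{w{\left(A{\left(14 \right)} \right)} + P^{2}} = \sqrt{\frac{80 \sqrt{\left(-11\right) 14}}{9} + 214^{2}} = \sqrt{\frac{80 \sqrt{-154}}{9} + 45796} = \sqrt{\frac{80 i \sqrt{154}}{9} + 45796} = \sqrt{45796 + \frac{80 i \sqrt{154}}{9}}$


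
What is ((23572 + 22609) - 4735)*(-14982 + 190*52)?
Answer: -211457492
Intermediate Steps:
((23572 + 22609) - 4735)*(-14982 + 190*52) = (46181 - 4735)*(-14982 + 9880) = 41446*(-5102) = -211457492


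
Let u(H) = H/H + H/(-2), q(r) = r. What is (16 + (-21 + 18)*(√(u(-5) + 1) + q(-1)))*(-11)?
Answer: -209 + 99*√2/2 ≈ -139.00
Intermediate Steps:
u(H) = 1 - H/2 (u(H) = 1 + H*(-½) = 1 - H/2)
(16 + (-21 + 18)*(√(u(-5) + 1) + q(-1)))*(-11) = (16 + (-21 + 18)*(√((1 - ½*(-5)) + 1) - 1))*(-11) = (16 - 3*(√((1 + 5/2) + 1) - 1))*(-11) = (16 - 3*(√(7/2 + 1) - 1))*(-11) = (16 - 3*(√(9/2) - 1))*(-11) = (16 - 3*(3*√2/2 - 1))*(-11) = (16 - 3*(-1 + 3*√2/2))*(-11) = (16 + (3 - 9*√2/2))*(-11) = (19 - 9*√2/2)*(-11) = -209 + 99*√2/2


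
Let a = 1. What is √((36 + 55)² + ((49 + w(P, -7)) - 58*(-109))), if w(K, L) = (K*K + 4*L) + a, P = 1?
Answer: √14626 ≈ 120.94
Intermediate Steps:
w(K, L) = 1 + K² + 4*L (w(K, L) = (K*K + 4*L) + 1 = (K² + 4*L) + 1 = 1 + K² + 4*L)
√((36 + 55)² + ((49 + w(P, -7)) - 58*(-109))) = √((36 + 55)² + ((49 + (1 + 1² + 4*(-7))) - 58*(-109))) = √(91² + ((49 + (1 + 1 - 28)) + 6322)) = √(8281 + ((49 - 26) + 6322)) = √(8281 + (23 + 6322)) = √(8281 + 6345) = √14626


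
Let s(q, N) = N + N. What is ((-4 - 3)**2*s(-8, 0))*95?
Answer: 0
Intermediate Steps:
s(q, N) = 2*N
((-4 - 3)**2*s(-8, 0))*95 = ((-4 - 3)**2*(2*0))*95 = ((-7)**2*0)*95 = (49*0)*95 = 0*95 = 0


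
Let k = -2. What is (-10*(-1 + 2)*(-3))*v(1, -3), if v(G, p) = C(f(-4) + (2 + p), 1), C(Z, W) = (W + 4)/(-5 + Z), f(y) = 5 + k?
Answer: -50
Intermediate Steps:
f(y) = 3 (f(y) = 5 - 2 = 3)
C(Z, W) = (4 + W)/(-5 + Z)
v(G, p) = 5/p (v(G, p) = (4 + 1)/(-5 + (3 + (2 + p))) = 5/(-5 + (5 + p)) = 5/p)
(-10*(-1 + 2)*(-3))*v(1, -3) = (-10*(-1 + 2)*(-3))*(5/(-3)) = (-10*(-3))*(5*(-1/3)) = -10*(-3)*(-5/3) = 30*(-5/3) = -50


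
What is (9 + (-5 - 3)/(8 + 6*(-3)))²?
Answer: 2401/25 ≈ 96.040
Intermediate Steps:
(9 + (-5 - 3)/(8 + 6*(-3)))² = (9 - 8/(8 - 18))² = (9 - 8/(-10))² = (9 - 8*(-⅒))² = (9 + ⅘)² = (49/5)² = 2401/25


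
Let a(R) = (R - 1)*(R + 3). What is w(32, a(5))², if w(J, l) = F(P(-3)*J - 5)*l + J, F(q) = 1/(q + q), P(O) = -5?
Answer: 27709696/27225 ≈ 1017.8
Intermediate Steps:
F(q) = 1/(2*q)
a(R) = (-1 + R)*(3 + R)
w(J, l) = J + l/(2*(-5 - 5*J)) (w(J, l) = (1/(2*(-5*J - 5)))*l + J = (1/(2*(-5 - 5*J)))*l + J = l/(2*(-5 - 5*J)) + J = J + l/(2*(-5 - 5*J)))
w(32, a(5))² = ((32 + 32² - (-3 + 5² + 2*5)/10)/(1 + 32))² = ((32 + 1024 - (-3 + 25 + 10)/10)/33)² = ((32 + 1024 - ⅒*32)/33)² = ((32 + 1024 - 16/5)/33)² = ((1/33)*(5264/5))² = (5264/165)² = 27709696/27225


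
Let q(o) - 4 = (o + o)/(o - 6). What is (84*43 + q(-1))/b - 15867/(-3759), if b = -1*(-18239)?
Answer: 100997277/22853467 ≈ 4.4193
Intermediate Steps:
b = 18239
q(o) = 4 + 2*o/(-6 + o) (q(o) = 4 + (o + o)/(o - 6) = 4 + (2*o)/(-6 + o) = 4 + 2*o/(-6 + o))
(84*43 + q(-1))/b - 15867/(-3759) = (84*43 + 6*(-4 - 1)/(-6 - 1))/18239 - 15867/(-3759) = (3612 + 6*(-5)/(-7))*(1/18239) - 15867*(-1/3759) = (3612 + 6*(-1/7)*(-5))*(1/18239) + 5289/1253 = (3612 + 30/7)*(1/18239) + 5289/1253 = (25314/7)*(1/18239) + 5289/1253 = 25314/127673 + 5289/1253 = 100997277/22853467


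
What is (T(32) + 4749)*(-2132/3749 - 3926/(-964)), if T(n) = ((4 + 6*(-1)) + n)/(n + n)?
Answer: 962305137729/57824576 ≈ 16642.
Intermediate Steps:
T(n) = (-2 + n)/(2*n) (T(n) = ((4 - 6) + n)/((2*n)) = (-2 + n)*(1/(2*n)) = (-2 + n)/(2*n))
(T(32) + 4749)*(-2132/3749 - 3926/(-964)) = ((½)*(-2 + 32)/32 + 4749)*(-2132/3749 - 3926/(-964)) = ((½)*(1/32)*30 + 4749)*(-2132*1/3749 - 3926*(-1/964)) = (15/32 + 4749)*(-2132/3749 + 1963/482) = (151983/32)*(6331663/1807018) = 962305137729/57824576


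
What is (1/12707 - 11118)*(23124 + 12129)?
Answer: -4980417810525/12707 ≈ -3.9194e+8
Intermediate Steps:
(1/12707 - 11118)*(23124 + 12129) = (1/12707 - 11118)*35253 = -141276425/12707*35253 = -4980417810525/12707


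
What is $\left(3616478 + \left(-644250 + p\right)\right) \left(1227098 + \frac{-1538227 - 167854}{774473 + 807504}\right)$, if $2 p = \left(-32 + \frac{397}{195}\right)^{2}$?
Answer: $\frac{87771992543243825885317}{24061870170} \approx 3.6478 \cdot 10^{12}$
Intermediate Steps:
$p = \frac{34140649}{76050}$ ($p = \frac{\left(-32 + \frac{397}{195}\right)^{2}}{2} = \frac{\left(- \frac{5843}{195}\right)^{2}}{2} = \frac{1}{2} \cdot \frac{34140649}{38025} = \frac{34140649}{76050} \approx 448.92$)
$\left(3616478 + \left(-644250 + p\right)\right) \left(1227098 + \frac{-1538227 - 167854}{774473 + 807504}\right) = \left(3616478 + \left(-644250 + \frac{34140649}{76050}\right)\right) \left(1227098 + \frac{-1538227 - 167854}{774473 + 807504}\right) = \left(3616478 - \frac{48961071851}{76050}\right) \left(1227098 - \frac{1706081}{1581977}\right) = \frac{226072080049 \left(1227098 - \frac{1706081}{1581977}\right)}{76050} = \frac{226072080049}{76050} \cdot \frac{1941239106665}{1581977} = \frac{87771992543243825885317}{24061870170}$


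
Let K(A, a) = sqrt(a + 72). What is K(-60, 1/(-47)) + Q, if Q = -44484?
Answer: -44484 + sqrt(159001)/47 ≈ -44476.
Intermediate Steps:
K(A, a) = sqrt(72 + a)
K(-60, 1/(-47)) + Q = sqrt(72 + 1/(-47)) - 44484 = sqrt(72 - 1/47) - 44484 = sqrt(3383/47) - 44484 = sqrt(159001)/47 - 44484 = -44484 + sqrt(159001)/47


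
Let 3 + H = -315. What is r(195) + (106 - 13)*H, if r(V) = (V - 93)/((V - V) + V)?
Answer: -1922276/65 ≈ -29573.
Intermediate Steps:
H = -318 (H = -3 - 315 = -318)
r(V) = (-93 + V)/V (r(V) = (-93 + V)/(0 + V) = (-93 + V)/V)
r(195) + (106 - 13)*H = (-93 + 195)/195 + (106 - 13)*(-318) = (1/195)*102 + 93*(-318) = 34/65 - 29574 = -1922276/65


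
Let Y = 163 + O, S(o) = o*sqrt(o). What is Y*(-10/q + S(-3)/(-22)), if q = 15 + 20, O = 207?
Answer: -740/7 + 555*I*sqrt(3)/11 ≈ -105.71 + 87.39*I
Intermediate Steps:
q = 35
S(o) = o**(3/2)
Y = 370 (Y = 163 + 207 = 370)
Y*(-10/q + S(-3)/(-22)) = 370*(-10/35 + (-3)**(3/2)/(-22)) = 370*(-10*1/35 - 3*I*sqrt(3)*(-1/22)) = 370*(-2/7 + 3*I*sqrt(3)/22) = -740/7 + 555*I*sqrt(3)/11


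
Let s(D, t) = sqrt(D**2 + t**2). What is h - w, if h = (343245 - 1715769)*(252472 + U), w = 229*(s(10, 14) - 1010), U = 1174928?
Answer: -1959140526310 - 458*sqrt(74) ≈ -1.9591e+12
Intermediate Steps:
w = -231290 + 458*sqrt(74) (w = 229*(sqrt(10**2 + 14**2) - 1010) = 229*(sqrt(100 + 196) - 1010) = 229*(sqrt(296) - 1010) = 229*(2*sqrt(74) - 1010) = 229*(-1010 + 2*sqrt(74)) = -231290 + 458*sqrt(74) ≈ -2.2735e+5)
h = -1959140757600 (h = (343245 - 1715769)*(252472 + 1174928) = -1372524*1427400 = -1959140757600)
h - w = -1959140757600 - (-231290 + 458*sqrt(74)) = -1959140757600 + (231290 - 458*sqrt(74)) = -1959140526310 - 458*sqrt(74)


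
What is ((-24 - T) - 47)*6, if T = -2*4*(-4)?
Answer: -618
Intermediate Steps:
T = 32 (T = -8*(-4) = 32)
((-24 - T) - 47)*6 = ((-24 - 1*32) - 47)*6 = ((-24 - 32) - 47)*6 = (-56 - 47)*6 = -103*6 = -618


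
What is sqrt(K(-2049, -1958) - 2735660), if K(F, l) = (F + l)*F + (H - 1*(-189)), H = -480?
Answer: 2*sqrt(1368598) ≈ 2339.7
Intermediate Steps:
K(F, l) = -291 + F*(F + l) (K(F, l) = (F + l)*F + (-480 - 1*(-189)) = F*(F + l) + (-480 + 189) = F*(F + l) - 291 = -291 + F*(F + l))
sqrt(K(-2049, -1958) - 2735660) = sqrt((-291 + (-2049)**2 - 2049*(-1958)) - 2735660) = sqrt((-291 + 4198401 + 4011942) - 2735660) = sqrt(8210052 - 2735660) = sqrt(5474392) = 2*sqrt(1368598)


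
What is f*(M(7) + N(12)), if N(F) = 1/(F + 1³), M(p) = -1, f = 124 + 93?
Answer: -2604/13 ≈ -200.31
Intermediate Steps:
f = 217
N(F) = 1/(1 + F) (N(F) = 1/(F + 1) = 1/(1 + F))
f*(M(7) + N(12)) = 217*(-1 + 1/(1 + 12)) = 217*(-1 + 1/13) = 217*(-12/13) = -2604/13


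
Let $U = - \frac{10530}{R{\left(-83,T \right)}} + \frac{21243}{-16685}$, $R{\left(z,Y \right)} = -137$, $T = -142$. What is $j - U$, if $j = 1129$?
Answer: $\frac{2407936246}{2285845} \approx 1053.4$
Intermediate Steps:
$U = \frac{172782759}{2285845}$ ($U = - \frac{10530}{-137} + \frac{21243}{-16685} = \left(-10530\right) \left(- \frac{1}{137}\right) + 21243 \left(- \frac{1}{16685}\right) = \frac{10530}{137} - \frac{21243}{16685} = \frac{172782759}{2285845} \approx 75.588$)
$j - U = 1129 - \frac{172782759}{2285845} = \frac{2407936246}{2285845}$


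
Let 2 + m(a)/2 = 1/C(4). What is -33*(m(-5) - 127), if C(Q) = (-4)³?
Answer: 138369/32 ≈ 4324.0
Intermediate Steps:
C(Q) = -64
m(a) = -129/32 (m(a) = -4 + 2/(-64) = -4 + 2*(-1/64) = -4 - 1/32 = -129/32)
-33*(m(-5) - 127) = -33*(-129/32 - 127) = -33*(-4193/32) = 138369/32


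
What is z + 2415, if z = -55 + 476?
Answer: 2836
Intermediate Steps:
z = 421
z + 2415 = 421 + 2415 = 2836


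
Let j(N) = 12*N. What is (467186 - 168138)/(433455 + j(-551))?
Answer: 299048/426843 ≈ 0.70060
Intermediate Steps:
(467186 - 168138)/(433455 + j(-551)) = (467186 - 168138)/(433455 + 12*(-551)) = 299048/(433455 - 6612) = 299048/426843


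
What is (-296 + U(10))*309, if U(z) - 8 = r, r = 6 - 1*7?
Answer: -89301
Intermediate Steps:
r = -1 (r = 6 - 7 = -1)
U(z) = 7 (U(z) = 8 - 1 = 7)
(-296 + U(10))*309 = (-296 + 7)*309 = -289*309 = -89301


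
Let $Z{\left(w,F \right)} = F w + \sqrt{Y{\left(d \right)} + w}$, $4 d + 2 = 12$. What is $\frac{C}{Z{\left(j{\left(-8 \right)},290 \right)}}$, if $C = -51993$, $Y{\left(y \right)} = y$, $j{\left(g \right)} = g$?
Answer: $\frac{241247520}{10764811} + \frac{51993 i \sqrt{22}}{10764811} \approx 22.411 + 0.022654 i$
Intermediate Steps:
$d = \frac{5}{2}$ ($d = - \frac{1}{2} + \frac{1}{4} \cdot 12 = - \frac{1}{2} + 3 = \frac{5}{2} \approx 2.5$)
$Z{\left(w,F \right)} = \sqrt{\frac{5}{2} + w} + F w$ ($Z{\left(w,F \right)} = F w + \sqrt{\frac{5}{2} + w} = \sqrt{\frac{5}{2} + w} + F w$)
$\frac{C}{Z{\left(j{\left(-8 \right)},290 \right)}} = - \frac{51993}{\frac{\sqrt{10 + 4 \left(-8\right)}}{2} + 290 \left(-8\right)} = - \frac{51993}{\frac{\sqrt{10 - 32}}{2} - 2320} = - \frac{51993}{\frac{\sqrt{-22}}{2} - 2320} = - \frac{51993}{\frac{i \sqrt{22}}{2} - 2320} = - \frac{51993}{-2320 + \frac{i \sqrt{22}}{2}}$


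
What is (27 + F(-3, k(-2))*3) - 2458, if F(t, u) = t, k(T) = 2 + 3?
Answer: -2440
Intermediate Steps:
k(T) = 5
(27 + F(-3, k(-2))*3) - 2458 = (27 - 3*3) - 2458 = (27 - 9) - 2458 = 18 - 2458 = -2440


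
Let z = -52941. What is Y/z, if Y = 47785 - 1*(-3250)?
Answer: -51035/52941 ≈ -0.96400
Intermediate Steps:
Y = 51035 (Y = 47785 + 3250 = 51035)
Y/z = 51035/(-52941) = 51035*(-1/52941) = -51035/52941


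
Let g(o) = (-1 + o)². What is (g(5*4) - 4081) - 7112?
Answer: -10832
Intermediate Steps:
(g(5*4) - 4081) - 7112 = ((-1 + 5*4)² - 4081) - 7112 = ((-1 + 20)² - 4081) - 7112 = (19² - 4081) - 7112 = (361 - 4081) - 7112 = -3720 - 7112 = -10832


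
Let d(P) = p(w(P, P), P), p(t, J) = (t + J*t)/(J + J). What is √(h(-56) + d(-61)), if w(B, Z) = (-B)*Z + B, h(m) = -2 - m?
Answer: I*√1806 ≈ 42.497*I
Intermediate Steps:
w(B, Z) = B - B*Z (w(B, Z) = -B*Z + B = B - B*Z)
p(t, J) = (t + J*t)/(2*J) (p(t, J) = (t + J*t)/((2*J)) = (t + J*t)*(1/(2*J)) = (t + J*t)/(2*J))
d(P) = (1 + P)*(1 - P)/2 (d(P) = (P*(1 - P))*(1 + P)/(2*P) = (1 + P)*(1 - P)/2)
√(h(-56) + d(-61)) = √((-2 - 1*(-56)) + (½ - ½*(-61)²)) = √((-2 + 56) + (½ - ½*3721)) = √(54 + (½ - 3721/2)) = √(54 - 1860) = √(-1806) = I*√1806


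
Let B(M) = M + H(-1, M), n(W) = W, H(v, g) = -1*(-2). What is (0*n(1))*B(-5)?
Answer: 0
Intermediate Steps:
H(v, g) = 2
B(M) = 2 + M (B(M) = M + 2 = 2 + M)
(0*n(1))*B(-5) = (0*1)*(2 - 5) = 0*(-3) = 0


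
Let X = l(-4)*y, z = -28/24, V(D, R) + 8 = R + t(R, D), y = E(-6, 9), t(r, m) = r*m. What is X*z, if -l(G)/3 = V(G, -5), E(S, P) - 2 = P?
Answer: 539/2 ≈ 269.50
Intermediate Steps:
t(r, m) = m*r
E(S, P) = 2 + P
y = 11 (y = 2 + 9 = 11)
V(D, R) = -8 + R + D*R (V(D, R) = -8 + (R + D*R) = -8 + R + D*R)
z = -7/6 (z = -28*1/24 = -7/6 ≈ -1.1667)
l(G) = 39 + 15*G (l(G) = -3*(-8 - 5 + G*(-5)) = -3*(-8 - 5 - 5*G) = -3*(-13 - 5*G) = 39 + 15*G)
X = -231 (X = (39 + 15*(-4))*11 = (39 - 60)*11 = -21*11 = -231)
X*z = -231*(-7/6) = 539/2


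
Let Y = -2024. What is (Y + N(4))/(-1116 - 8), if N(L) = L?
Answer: 505/281 ≈ 1.7972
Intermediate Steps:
(Y + N(4))/(-1116 - 8) = (-2024 + 4)/(-1116 - 8) = -2020/(-1124) = -2020*(-1/1124) = 505/281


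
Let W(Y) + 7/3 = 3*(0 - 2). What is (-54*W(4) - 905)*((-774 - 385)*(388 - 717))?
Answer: -173496505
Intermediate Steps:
W(Y) = -25/3 (W(Y) = -7/3 + 3*(0 - 2) = -7/3 + 3*(-2) = -7/3 - 6 = -25/3)
(-54*W(4) - 905)*((-774 - 385)*(388 - 717)) = (-54*(-25/3) - 905)*((-774 - 385)*(388 - 717)) = (450 - 905)*(-1159*(-329)) = -455*381311 = -173496505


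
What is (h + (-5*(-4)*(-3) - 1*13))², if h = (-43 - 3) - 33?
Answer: 23104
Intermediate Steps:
h = -79 (h = -46 - 33 = -79)
(h + (-5*(-4)*(-3) - 1*13))² = (-79 + (-5*(-4)*(-3) - 1*13))² = (-79 + (20*(-3) - 13))² = (-79 + (-60 - 13))² = (-79 - 73)² = (-152)² = 23104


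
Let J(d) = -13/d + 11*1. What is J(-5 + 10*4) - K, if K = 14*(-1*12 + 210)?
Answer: -96648/35 ≈ -2761.4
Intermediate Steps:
J(d) = 11 - 13/d (J(d) = -13/d + 11 = 11 - 13/d)
K = 2772 (K = 14*(-12 + 210) = 14*198 = 2772)
J(-5 + 10*4) - K = (11 - 13/(-5 + 10*4)) - 1*2772 = (11 - 13/(-5 + 40)) - 2772 = (11 - 13/35) - 2772 = 372/35 - 2772 = -96648/35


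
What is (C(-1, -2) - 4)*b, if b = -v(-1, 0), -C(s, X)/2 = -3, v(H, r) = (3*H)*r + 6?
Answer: -12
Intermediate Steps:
v(H, r) = 6 + 3*H*r (v(H, r) = 3*H*r + 6 = 6 + 3*H*r)
C(s, X) = 6 (C(s, X) = -2*(-3) = 6)
b = -6 (b = -(6 + 3*(-1)*0) = -(6 + 0) = -1*6 = -6)
(C(-1, -2) - 4)*b = (6 - 4)*(-6) = 2*(-6) = -12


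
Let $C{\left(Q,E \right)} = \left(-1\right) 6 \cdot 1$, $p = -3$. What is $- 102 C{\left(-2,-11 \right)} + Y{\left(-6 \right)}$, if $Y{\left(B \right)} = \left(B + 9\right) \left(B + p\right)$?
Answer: $585$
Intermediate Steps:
$Y{\left(B \right)} = \left(-3 + B\right) \left(9 + B\right)$ ($Y{\left(B \right)} = \left(B + 9\right) \left(B - 3\right) = \left(9 + B\right) \left(-3 + B\right) = \left(-3 + B\right) \left(9 + B\right)$)
$C{\left(Q,E \right)} = -6$ ($C{\left(Q,E \right)} = \left(-6\right) 1 = -6$)
$- 102 C{\left(-2,-11 \right)} + Y{\left(-6 \right)} = \left(-102\right) \left(-6\right) + \left(-27 + \left(-6\right)^{2} + 6 \left(-6\right)\right) = 612 - 27 = 585$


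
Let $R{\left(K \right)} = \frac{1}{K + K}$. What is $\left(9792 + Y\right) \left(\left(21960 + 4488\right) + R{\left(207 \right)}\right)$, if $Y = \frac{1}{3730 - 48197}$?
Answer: $\frac{4767628983055199}{18409338} \approx 2.5898 \cdot 10^{8}$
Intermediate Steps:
$Y = - \frac{1}{44467}$ ($Y = \frac{1}{-44467} = - \frac{1}{44467} \approx -2.2489 \cdot 10^{-5}$)
$R{\left(K \right)} = \frac{1}{2 K}$
$\left(9792 + Y\right) \left(\left(21960 + 4488\right) + R{\left(207 \right)}\right) = \left(9792 - \frac{1}{44467}\right) \left(\left(21960 + 4488\right) + \frac{1}{2 \cdot 207}\right) = \frac{435420863 \left(26448 + \frac{1}{2} \cdot \frac{1}{207}\right)}{44467} = \frac{435420863 \left(26448 + \frac{1}{414}\right)}{44467} = \frac{435420863}{44467} \cdot \frac{10949473}{414} = \frac{4767628983055199}{18409338}$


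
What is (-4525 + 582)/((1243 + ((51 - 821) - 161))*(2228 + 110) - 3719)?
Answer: -3943/725737 ≈ -0.0054331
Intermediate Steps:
(-4525 + 582)/((1243 + ((51 - 821) - 161))*(2228 + 110) - 3719) = -3943/((1243 + (-770 - 161))*2338 - 3719) = -3943/((1243 - 931)*2338 - 3719) = -3943/(312*2338 - 3719) = -3943/(729456 - 3719) = -3943/725737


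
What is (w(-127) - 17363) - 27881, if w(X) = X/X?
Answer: -45243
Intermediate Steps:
w(X) = 1
(w(-127) - 17363) - 27881 = (1 - 17363) - 27881 = -17362 - 27881 = -45243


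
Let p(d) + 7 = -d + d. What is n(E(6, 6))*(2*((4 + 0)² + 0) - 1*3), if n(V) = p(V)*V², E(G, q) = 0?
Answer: 0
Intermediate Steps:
p(d) = -7 (p(d) = -7 + (-d + d) = -7 + 0 = -7)
n(V) = -7*V²
n(E(6, 6))*(2*((4 + 0)² + 0) - 1*3) = (-7*0²)*(2*((4 + 0)² + 0) - 1*3) = (-7*0)*(2*(4² + 0) - 3) = 0*(2*(16 + 0) - 3) = 0*(2*16 - 3) = 0*(32 - 3) = 0*29 = 0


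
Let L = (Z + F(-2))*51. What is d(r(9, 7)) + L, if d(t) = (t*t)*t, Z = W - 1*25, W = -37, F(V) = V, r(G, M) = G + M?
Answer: 832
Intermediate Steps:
Z = -62 (Z = -37 - 1*25 = -37 - 25 = -62)
L = -3264 (L = (-62 - 2)*51 = -64*51 = -3264)
d(t) = t³ (d(t) = t²*t = t³)
d(r(9, 7)) + L = (9 + 7)³ - 3264 = 16³ - 3264 = 4096 - 3264 = 832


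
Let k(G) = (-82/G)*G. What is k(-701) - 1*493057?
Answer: -493139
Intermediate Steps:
k(G) = -82
k(-701) - 1*493057 = -82 - 1*493057 = -82 - 493057 = -493139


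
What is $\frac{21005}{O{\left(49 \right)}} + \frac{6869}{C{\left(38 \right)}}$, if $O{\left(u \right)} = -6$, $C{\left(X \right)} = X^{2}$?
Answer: $- \frac{15145003}{4332} \approx -3496.1$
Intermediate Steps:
$\frac{21005}{O{\left(49 \right)}} + \frac{6869}{C{\left(38 \right)}} = \frac{21005}{-6} + \frac{6869}{38^{2}} = 21005 \left(- \frac{1}{6}\right) + \frac{6869}{1444} = - \frac{21005}{6} + 6869 \cdot \frac{1}{1444} = - \frac{21005}{6} + \frac{6869}{1444} = - \frac{15145003}{4332}$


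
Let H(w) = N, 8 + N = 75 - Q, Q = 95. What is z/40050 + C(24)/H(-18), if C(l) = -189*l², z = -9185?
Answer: 31141043/8010 ≈ 3887.8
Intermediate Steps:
N = -28 (N = -8 + (75 - 1*95) = -8 + (75 - 95) = -8 - 20 = -28)
H(w) = -28
z/40050 + C(24)/H(-18) = -9185/40050 - 189*24²/(-28) = -9185*1/40050 - 189*576*(-1/28) = -1837/8010 - 108864*(-1/28) = -1837/8010 + 3888 = 31141043/8010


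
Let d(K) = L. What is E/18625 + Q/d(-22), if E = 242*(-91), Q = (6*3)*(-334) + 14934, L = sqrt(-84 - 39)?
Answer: -22022/18625 - 2974*I*sqrt(123)/41 ≈ -1.1824 - 804.47*I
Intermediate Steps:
L = I*sqrt(123) (L = sqrt(-123) = I*sqrt(123) ≈ 11.091*I)
Q = 8922 (Q = 18*(-334) + 14934 = -6012 + 14934 = 8922)
d(K) = I*sqrt(123)
E = -22022
E/18625 + Q/d(-22) = -22022/18625 + 8922/((I*sqrt(123))) = -22022*1/18625 + 8922*(-I*sqrt(123)/123) = -22022/18625 - 2974*I*sqrt(123)/41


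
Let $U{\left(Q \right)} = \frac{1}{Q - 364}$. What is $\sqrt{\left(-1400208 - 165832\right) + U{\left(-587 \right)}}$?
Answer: $\frac{i \sqrt{1416328142991}}{951} \approx 1251.4 i$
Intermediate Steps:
$U{\left(Q \right)} = \frac{1}{-364 + Q}$
$\sqrt{\left(-1400208 - 165832\right) + U{\left(-587 \right)}} = \sqrt{\left(-1400208 - 165832\right) + \frac{1}{-364 - 587}} = \sqrt{\left(-1400208 - 165832\right) + \frac{1}{-951}} = \sqrt{-1566040 - \frac{1}{951}} = \sqrt{- \frac{1489304041}{951}} = \frac{i \sqrt{1416328142991}}{951}$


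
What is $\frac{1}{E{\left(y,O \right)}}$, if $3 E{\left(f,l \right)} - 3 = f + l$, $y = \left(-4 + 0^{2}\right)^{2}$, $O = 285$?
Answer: $\frac{3}{304} \approx 0.0098684$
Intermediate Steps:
$y = 16$ ($y = \left(-4 + 0\right)^{2} = \left(-4\right)^{2} = 16$)
$E{\left(f,l \right)} = 1 + \frac{f}{3} + \frac{l}{3}$ ($E{\left(f,l \right)} = 1 + \frac{f + l}{3} = 1 + \left(\frac{f}{3} + \frac{l}{3}\right) = 1 + \frac{f}{3} + \frac{l}{3}$)
$\frac{1}{E{\left(y,O \right)}} = \frac{1}{1 + \frac{1}{3} \cdot 16 + \frac{1}{3} \cdot 285} = \frac{1}{1 + \frac{16}{3} + 95} = \frac{1}{\frac{304}{3}} = \frac{3}{304}$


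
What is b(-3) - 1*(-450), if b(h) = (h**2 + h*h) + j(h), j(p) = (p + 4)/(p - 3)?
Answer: 2807/6 ≈ 467.83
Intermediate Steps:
j(p) = (4 + p)/(-3 + p)
b(h) = 2*h**2 + (4 + h)/(-3 + h) (b(h) = (h**2 + h*h) + (4 + h)/(-3 + h) = (h**2 + h**2) + (4 + h)/(-3 + h) = 2*h**2 + (4 + h)/(-3 + h))
b(-3) - 1*(-450) = (4 - 3 + 2*(-3)**2*(-3 - 3))/(-3 - 3) - 1*(-450) = (4 - 3 + 2*9*(-6))/(-6) + 450 = -(4 - 3 - 108)/6 + 450 = -1/6*(-107) + 450 = 107/6 + 450 = 2807/6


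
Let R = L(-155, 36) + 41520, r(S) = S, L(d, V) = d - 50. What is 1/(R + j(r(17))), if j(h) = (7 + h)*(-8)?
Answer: 1/41123 ≈ 2.4317e-5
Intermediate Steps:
L(d, V) = -50 + d
R = 41315 (R = (-50 - 155) + 41520 = -205 + 41520 = 41315)
j(h) = -56 - 8*h
1/(R + j(r(17))) = 1/(41315 + (-56 - 8*17)) = 1/(41315 + (-56 - 136)) = 1/(41315 - 192) = 1/41123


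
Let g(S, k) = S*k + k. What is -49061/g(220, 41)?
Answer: -49061/9061 ≈ -5.4145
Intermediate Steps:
g(S, k) = k + S*k
-49061/g(220, 41) = -49061*1/(41*(1 + 220)) = -49061/(41*221) = -49061/9061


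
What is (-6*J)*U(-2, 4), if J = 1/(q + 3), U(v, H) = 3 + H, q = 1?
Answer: -21/2 ≈ -10.500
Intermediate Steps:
J = ¼ (J = 1/(1 + 3) = 1/4 = ¼ ≈ 0.25000)
(-6*J)*U(-2, 4) = (-6*¼)*(3 + 4) = -3/2*7 = -21/2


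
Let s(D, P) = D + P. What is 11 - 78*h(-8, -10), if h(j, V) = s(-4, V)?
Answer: 1103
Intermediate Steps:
h(j, V) = -4 + V
11 - 78*h(-8, -10) = 11 - 78*(-4 - 10) = 11 - 78*(-14) = 11 + 1092 = 1103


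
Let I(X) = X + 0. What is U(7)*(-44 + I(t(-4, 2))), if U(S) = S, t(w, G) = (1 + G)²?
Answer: -245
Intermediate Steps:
I(X) = X
U(7)*(-44 + I(t(-4, 2))) = 7*(-44 + (1 + 2)²) = 7*(-44 + 3²) = 7*(-44 + 9) = 7*(-35) = -245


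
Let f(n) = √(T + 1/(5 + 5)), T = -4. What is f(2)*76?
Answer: 38*I*√390/5 ≈ 150.09*I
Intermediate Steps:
f(n) = I*√390/10 (f(n) = √(-4 + 1/(5 + 5)) = √(-4 + 1/10) = √(-4 + ⅒) = √(-39/10) = I*√390/10)
f(2)*76 = (I*√390/10)*76 = 38*I*√390/5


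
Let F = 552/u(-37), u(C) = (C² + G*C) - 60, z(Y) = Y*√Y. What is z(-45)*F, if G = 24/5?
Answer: -372600*I*√5/5657 ≈ -147.28*I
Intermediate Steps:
G = 24/5 (G = 24*(⅕) = 24/5 ≈ 4.8000)
z(Y) = Y^(3/2)
u(C) = -60 + C² + 24*C/5 (u(C) = (C² + 24*C/5) - 60 = -60 + C² + 24*C/5)
F = 2760/5657 (F = 552/(-60 + (-37)² + (24/5)*(-37)) = 552/(-60 + 1369 - 888/5) = 552/(5657/5) = 552*(5/5657) = 2760/5657 ≈ 0.48789)
z(-45)*F = (-45)^(3/2)*(2760/5657) = -135*I*√5*(2760/5657) = -372600*I*√5/5657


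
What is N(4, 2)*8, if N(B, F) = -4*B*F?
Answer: -256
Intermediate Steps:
N(B, F) = -4*B*F
N(4, 2)*8 = -4*4*2*8 = -32*8 = -256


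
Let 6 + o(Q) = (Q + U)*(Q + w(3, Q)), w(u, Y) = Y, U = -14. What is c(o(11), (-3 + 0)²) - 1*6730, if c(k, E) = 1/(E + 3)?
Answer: -80759/12 ≈ -6729.9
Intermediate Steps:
o(Q) = -6 + 2*Q*(-14 + Q) (o(Q) = -6 + (Q - 14)*(Q + Q) = -6 + (-14 + Q)*(2*Q) = -6 + 2*Q*(-14 + Q))
c(k, E) = 1/(3 + E)
c(o(11), (-3 + 0)²) - 1*6730 = 1/(3 + (-3 + 0)²) - 1*6730 = 1/(3 + (-3)²) - 6730 = 1/(3 + 9) - 6730 = 1/12 - 6730 = -80759/12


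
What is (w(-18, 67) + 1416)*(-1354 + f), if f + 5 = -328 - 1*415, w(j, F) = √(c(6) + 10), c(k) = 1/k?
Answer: -2976432 - 1051*√366/3 ≈ -2.9831e+6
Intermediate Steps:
w(j, F) = √366/6 (w(j, F) = √(1/6 + 10) = √(⅙ + 10) = √(61/6) = √366/6)
f = -748 (f = -5 + (-328 - 1*415) = -5 + (-328 - 415) = -5 - 743 = -748)
(w(-18, 67) + 1416)*(-1354 + f) = (√366/6 + 1416)*(-1354 - 748) = (1416 + √366/6)*(-2102) = -2976432 - 1051*√366/3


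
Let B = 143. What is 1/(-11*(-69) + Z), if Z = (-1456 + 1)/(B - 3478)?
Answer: 667/506544 ≈ 0.0013168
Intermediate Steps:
Z = 291/667 (Z = (-1456 + 1)/(143 - 3478) = -1455/(-3335) = -1455*(-1/3335) = 291/667 ≈ 0.43628)
1/(-11*(-69) + Z) = 1/(-11*(-69) + 291/667) = 1/(759 + 291/667) = 1/(506544/667) = 667/506544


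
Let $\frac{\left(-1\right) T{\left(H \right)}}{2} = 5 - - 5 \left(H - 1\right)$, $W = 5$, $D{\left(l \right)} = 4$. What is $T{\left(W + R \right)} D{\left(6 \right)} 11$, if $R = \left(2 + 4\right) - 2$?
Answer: $-3960$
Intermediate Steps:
$R = 4$ ($R = 6 - 2 = 4$)
$T{\left(H \right)} = - 10 H$ ($T{\left(H \right)} = - 2 \left(5 - - 5 \left(H - 1\right)\right) = - 2 \left(5 - - 5 \left(-1 + H\right)\right) = - 2 \left(5 - \left(5 - 5 H\right)\right) = - 2 \left(5 + \left(-5 + 5 H\right)\right) = - 2 \cdot 5 H = - 10 H$)
$T{\left(W + R \right)} D{\left(6 \right)} 11 = - 10 \left(5 + 4\right) 4 \cdot 11 = \left(-10\right) 9 \cdot 4 \cdot 11 = \left(-90\right) 4 \cdot 11 = \left(-360\right) 11 = -3960$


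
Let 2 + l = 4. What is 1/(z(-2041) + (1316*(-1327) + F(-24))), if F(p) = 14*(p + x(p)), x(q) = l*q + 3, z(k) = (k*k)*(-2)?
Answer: -1/10078660 ≈ -9.9220e-8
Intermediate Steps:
l = 2 (l = -2 + 4 = 2)
z(k) = -2*k² (z(k) = k²*(-2) = -2*k²)
x(q) = 3 + 2*q (x(q) = 2*q + 3 = 3 + 2*q)
F(p) = 42 + 42*p (F(p) = 14*(p + (3 + 2*p)) = 14*(3 + 3*p) = 42 + 42*p)
1/(z(-2041) + (1316*(-1327) + F(-24))) = 1/(-2*(-2041)² + (1316*(-1327) + (42 + 42*(-24)))) = 1/(-2*4165681 + (-1746332 + (42 - 1008))) = 1/(-8331362 + (-1746332 - 966)) = 1/(-8331362 - 1747298) = 1/(-10078660) = -1/10078660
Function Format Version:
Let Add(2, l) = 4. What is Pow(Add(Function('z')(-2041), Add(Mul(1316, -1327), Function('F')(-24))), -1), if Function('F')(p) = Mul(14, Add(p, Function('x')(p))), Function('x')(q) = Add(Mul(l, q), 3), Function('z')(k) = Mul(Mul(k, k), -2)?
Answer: Rational(-1, 10078660) ≈ -9.9220e-8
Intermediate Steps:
l = 2 (l = Add(-2, 4) = 2)
Function('z')(k) = Mul(-2, Pow(k, 2)) (Function('z')(k) = Mul(Pow(k, 2), -2) = Mul(-2, Pow(k, 2)))
Function('x')(q) = Add(3, Mul(2, q)) (Function('x')(q) = Add(Mul(2, q), 3) = Add(3, Mul(2, q)))
Function('F')(p) = Add(42, Mul(42, p)) (Function('F')(p) = Mul(14, Add(p, Add(3, Mul(2, p)))) = Mul(14, Add(3, Mul(3, p))) = Add(42, Mul(42, p)))
Pow(Add(Function('z')(-2041), Add(Mul(1316, -1327), Function('F')(-24))), -1) = Pow(Add(Mul(-2, Pow(-2041, 2)), Add(Mul(1316, -1327), Add(42, Mul(42, -24)))), -1) = Pow(Add(Mul(-2, 4165681), Add(-1746332, Add(42, -1008))), -1) = Pow(Add(-8331362, Add(-1746332, -966)), -1) = Pow(Add(-8331362, -1747298), -1) = Pow(-10078660, -1) = Rational(-1, 10078660)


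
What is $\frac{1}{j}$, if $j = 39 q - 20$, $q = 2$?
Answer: $\frac{1}{58} \approx 0.017241$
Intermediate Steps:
$j = 58$ ($j = 39 \cdot 2 - 20 = 78 - 20 = 58$)
$\frac{1}{j} = \frac{1}{58}$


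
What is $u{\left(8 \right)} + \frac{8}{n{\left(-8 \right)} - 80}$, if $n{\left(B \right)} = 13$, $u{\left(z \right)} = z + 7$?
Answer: $\frac{997}{67} \approx 14.881$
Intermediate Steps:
$u{\left(z \right)} = 7 + z$
$u{\left(8 \right)} + \frac{8}{n{\left(-8 \right)} - 80} = \left(7 + 8\right) + \frac{8}{13 - 80} = 15 + \frac{8}{-67} = 15 + 8 \left(- \frac{1}{67}\right) = 15 - \frac{8}{67} = \frac{997}{67}$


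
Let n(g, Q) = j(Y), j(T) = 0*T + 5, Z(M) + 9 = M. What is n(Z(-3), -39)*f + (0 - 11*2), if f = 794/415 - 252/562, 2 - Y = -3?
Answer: -342282/23323 ≈ -14.676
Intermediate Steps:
Y = 5 (Y = 2 - 1*(-3) = 2 + 3 = 5)
Z(M) = -9 + M
j(T) = 5 (j(T) = 0 + 5 = 5)
n(g, Q) = 5
f = 170824/116615 (f = 794*(1/415) - 252*1/562 = 794/415 - 126/281 = 170824/116615 ≈ 1.4649)
n(Z(-3), -39)*f + (0 - 11*2) = 5*(170824/116615) + (0 - 11*2) = 170824/23323 + (0 - 22) = 170824/23323 - 22 = -342282/23323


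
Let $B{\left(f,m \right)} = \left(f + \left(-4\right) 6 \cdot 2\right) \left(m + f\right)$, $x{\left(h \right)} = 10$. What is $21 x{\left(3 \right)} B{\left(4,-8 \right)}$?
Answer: $36960$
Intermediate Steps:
$B{\left(f,m \right)} = \left(-48 + f\right) \left(f + m\right)$ ($B{\left(f,m \right)} = \left(f - 48\right) \left(f + m\right) = \left(-48 + f\right) \left(f + m\right)$)
$21 x{\left(3 \right)} B{\left(4,-8 \right)} = 21 \cdot 10 \left(4^{2} - 192 - -384 + 4 \left(-8\right)\right) = 210 \left(16 - 192 + 384 - 32\right) = 210 \cdot 176 = 36960$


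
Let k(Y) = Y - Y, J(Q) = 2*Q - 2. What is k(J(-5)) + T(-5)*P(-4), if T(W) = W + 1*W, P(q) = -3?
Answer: 30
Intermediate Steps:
J(Q) = -2 + 2*Q
T(W) = 2*W (T(W) = W + W = 2*W)
k(Y) = 0
k(J(-5)) + T(-5)*P(-4) = 0 + (2*(-5))*(-3) = 0 - 10*(-3) = 0 + 30 = 30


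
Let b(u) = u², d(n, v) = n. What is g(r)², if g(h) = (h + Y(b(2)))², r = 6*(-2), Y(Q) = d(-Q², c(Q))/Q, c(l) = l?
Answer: 65536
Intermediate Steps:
Y(Q) = -Q (Y(Q) = (-Q²)/Q = -Q)
r = -12
g(h) = (-4 + h)² (g(h) = (h - 1*2²)² = (h - 1*4)² = (h - 4)² = (-4 + h)²)
g(r)² = ((-4 - 12)²)² = ((-16)²)² = 256² = 65536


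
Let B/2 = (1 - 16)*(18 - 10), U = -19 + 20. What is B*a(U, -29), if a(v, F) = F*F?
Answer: -201840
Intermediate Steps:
U = 1
a(v, F) = F²
B = -240 (B = 2*((1 - 16)*(18 - 10)) = 2*(-15*8) = 2*(-120) = -240)
B*a(U, -29) = -240*(-29)² = -240*841 = -201840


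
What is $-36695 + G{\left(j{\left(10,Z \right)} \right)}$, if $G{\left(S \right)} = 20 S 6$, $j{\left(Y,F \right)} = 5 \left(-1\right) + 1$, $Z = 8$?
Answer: $-37175$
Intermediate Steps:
$j{\left(Y,F \right)} = -4$ ($j{\left(Y,F \right)} = -5 + 1 = -4$)
$G{\left(S \right)} = 120 S$ ($G{\left(S \right)} = 20 \cdot 6 S = 120 S$)
$-36695 + G{\left(j{\left(10,Z \right)} \right)} = -36695 + 120 \left(-4\right) = -36695 - 480 = -37175$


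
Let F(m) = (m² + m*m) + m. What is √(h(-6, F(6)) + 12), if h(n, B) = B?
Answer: 3*√10 ≈ 9.4868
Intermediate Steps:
F(m) = m + 2*m² (F(m) = (m² + m²) + m = 2*m² + m = m + 2*m²)
√(h(-6, F(6)) + 12) = √(6*(1 + 2*6) + 12) = √(6*(1 + 12) + 12) = √(6*13 + 12) = √(78 + 12) = √90 = 3*√10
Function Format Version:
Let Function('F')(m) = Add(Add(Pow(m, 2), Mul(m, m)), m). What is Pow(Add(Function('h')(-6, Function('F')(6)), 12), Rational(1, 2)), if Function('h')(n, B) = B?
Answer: Mul(3, Pow(10, Rational(1, 2))) ≈ 9.4868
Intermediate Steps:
Function('F')(m) = Add(m, Mul(2, Pow(m, 2))) (Function('F')(m) = Add(Add(Pow(m, 2), Pow(m, 2)), m) = Add(Mul(2, Pow(m, 2)), m) = Add(m, Mul(2, Pow(m, 2))))
Pow(Add(Function('h')(-6, Function('F')(6)), 12), Rational(1, 2)) = Pow(Add(Mul(6, Add(1, Mul(2, 6))), 12), Rational(1, 2)) = Pow(Add(Mul(6, Add(1, 12)), 12), Rational(1, 2)) = Pow(Add(Mul(6, 13), 12), Rational(1, 2)) = Pow(Add(78, 12), Rational(1, 2)) = Pow(90, Rational(1, 2)) = Mul(3, Pow(10, Rational(1, 2)))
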